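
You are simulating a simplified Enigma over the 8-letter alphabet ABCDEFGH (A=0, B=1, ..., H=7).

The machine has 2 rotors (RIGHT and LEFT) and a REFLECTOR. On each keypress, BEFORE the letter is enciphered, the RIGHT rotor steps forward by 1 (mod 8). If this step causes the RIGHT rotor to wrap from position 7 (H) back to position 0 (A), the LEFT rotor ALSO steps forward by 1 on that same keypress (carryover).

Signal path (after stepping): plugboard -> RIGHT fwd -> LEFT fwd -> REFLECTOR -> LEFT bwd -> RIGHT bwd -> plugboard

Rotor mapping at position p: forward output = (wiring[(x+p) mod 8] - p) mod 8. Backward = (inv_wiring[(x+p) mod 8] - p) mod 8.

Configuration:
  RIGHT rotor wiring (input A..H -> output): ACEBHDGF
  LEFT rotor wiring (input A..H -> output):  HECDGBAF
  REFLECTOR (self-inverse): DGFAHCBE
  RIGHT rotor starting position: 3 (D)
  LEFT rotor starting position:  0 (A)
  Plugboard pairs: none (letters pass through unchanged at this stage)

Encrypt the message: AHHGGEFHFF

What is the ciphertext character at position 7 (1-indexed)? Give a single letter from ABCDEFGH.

Char 1 ('A'): step: R->4, L=0; A->plug->A->R->D->L->D->refl->A->L'->G->R'->F->plug->F
Char 2 ('H'): step: R->5, L=0; H->plug->H->R->C->L->C->refl->F->L'->H->R'->F->plug->F
Char 3 ('H'): step: R->6, L=0; H->plug->H->R->F->L->B->refl->G->L'->E->R'->D->plug->D
Char 4 ('G'): step: R->7, L=0; G->plug->G->R->E->L->G->refl->B->L'->F->R'->D->plug->D
Char 5 ('G'): step: R->0, L->1 (L advanced); G->plug->G->R->G->L->E->refl->H->L'->F->R'->H->plug->H
Char 6 ('E'): step: R->1, L=1; E->plug->E->R->C->L->C->refl->F->L'->D->R'->B->plug->B
Char 7 ('F'): step: R->2, L=1; F->plug->F->R->D->L->F->refl->C->L'->C->R'->A->plug->A

A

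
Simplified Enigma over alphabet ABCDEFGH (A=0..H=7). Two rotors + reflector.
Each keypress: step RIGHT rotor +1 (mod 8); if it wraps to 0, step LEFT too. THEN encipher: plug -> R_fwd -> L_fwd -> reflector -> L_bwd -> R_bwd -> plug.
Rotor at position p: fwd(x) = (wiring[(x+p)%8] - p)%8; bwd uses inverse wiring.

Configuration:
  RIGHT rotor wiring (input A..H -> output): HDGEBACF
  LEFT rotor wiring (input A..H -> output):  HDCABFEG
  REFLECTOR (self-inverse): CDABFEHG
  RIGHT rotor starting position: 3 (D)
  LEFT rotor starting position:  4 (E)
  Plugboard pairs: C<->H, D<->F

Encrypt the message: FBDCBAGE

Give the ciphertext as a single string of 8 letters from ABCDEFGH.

Char 1 ('F'): step: R->4, L=4; F->plug->D->R->B->L->B->refl->D->L'->E->R'->B->plug->B
Char 2 ('B'): step: R->5, L=4; B->plug->B->R->F->L->H->refl->G->L'->G->R'->E->plug->E
Char 3 ('D'): step: R->6, L=4; D->plug->F->R->G->L->G->refl->H->L'->F->R'->D->plug->F
Char 4 ('C'): step: R->7, L=4; C->plug->H->R->D->L->C->refl->A->L'->C->R'->F->plug->D
Char 5 ('B'): step: R->0, L->5 (L advanced); B->plug->B->R->D->L->C->refl->A->L'->A->R'->F->plug->D
Char 6 ('A'): step: R->1, L=5; A->plug->A->R->C->L->B->refl->D->L'->G->R'->H->plug->C
Char 7 ('G'): step: R->2, L=5; G->plug->G->R->F->L->F->refl->E->L'->H->R'->C->plug->H
Char 8 ('E'): step: R->3, L=5; E->plug->E->R->C->L->B->refl->D->L'->G->R'->B->plug->B

Answer: BEFDDCHB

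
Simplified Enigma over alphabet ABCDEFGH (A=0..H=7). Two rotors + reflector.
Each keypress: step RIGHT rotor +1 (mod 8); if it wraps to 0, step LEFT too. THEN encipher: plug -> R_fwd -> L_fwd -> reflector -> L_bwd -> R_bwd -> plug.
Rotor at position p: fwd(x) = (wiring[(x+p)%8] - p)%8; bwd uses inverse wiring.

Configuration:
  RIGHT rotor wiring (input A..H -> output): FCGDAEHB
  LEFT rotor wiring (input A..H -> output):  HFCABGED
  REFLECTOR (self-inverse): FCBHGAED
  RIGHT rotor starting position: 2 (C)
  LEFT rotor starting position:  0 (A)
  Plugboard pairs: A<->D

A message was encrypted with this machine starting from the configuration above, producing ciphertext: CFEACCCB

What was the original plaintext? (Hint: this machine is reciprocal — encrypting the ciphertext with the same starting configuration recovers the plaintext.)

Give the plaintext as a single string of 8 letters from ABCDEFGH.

Answer: HAGGFHBC

Derivation:
Char 1 ('C'): step: R->3, L=0; C->plug->C->R->B->L->F->refl->A->L'->D->R'->H->plug->H
Char 2 ('F'): step: R->4, L=0; F->plug->F->R->G->L->E->refl->G->L'->F->R'->D->plug->A
Char 3 ('E'): step: R->5, L=0; E->plug->E->R->F->L->G->refl->E->L'->G->R'->G->plug->G
Char 4 ('A'): step: R->6, L=0; A->plug->D->R->E->L->B->refl->C->L'->C->R'->G->plug->G
Char 5 ('C'): step: R->7, L=0; C->plug->C->R->D->L->A->refl->F->L'->B->R'->F->plug->F
Char 6 ('C'): step: R->0, L->1 (L advanced); C->plug->C->R->G->L->C->refl->B->L'->B->R'->H->plug->H
Char 7 ('C'): step: R->1, L=1; C->plug->C->R->C->L->H->refl->D->L'->F->R'->B->plug->B
Char 8 ('B'): step: R->2, L=1; B->plug->B->R->B->L->B->refl->C->L'->G->R'->C->plug->C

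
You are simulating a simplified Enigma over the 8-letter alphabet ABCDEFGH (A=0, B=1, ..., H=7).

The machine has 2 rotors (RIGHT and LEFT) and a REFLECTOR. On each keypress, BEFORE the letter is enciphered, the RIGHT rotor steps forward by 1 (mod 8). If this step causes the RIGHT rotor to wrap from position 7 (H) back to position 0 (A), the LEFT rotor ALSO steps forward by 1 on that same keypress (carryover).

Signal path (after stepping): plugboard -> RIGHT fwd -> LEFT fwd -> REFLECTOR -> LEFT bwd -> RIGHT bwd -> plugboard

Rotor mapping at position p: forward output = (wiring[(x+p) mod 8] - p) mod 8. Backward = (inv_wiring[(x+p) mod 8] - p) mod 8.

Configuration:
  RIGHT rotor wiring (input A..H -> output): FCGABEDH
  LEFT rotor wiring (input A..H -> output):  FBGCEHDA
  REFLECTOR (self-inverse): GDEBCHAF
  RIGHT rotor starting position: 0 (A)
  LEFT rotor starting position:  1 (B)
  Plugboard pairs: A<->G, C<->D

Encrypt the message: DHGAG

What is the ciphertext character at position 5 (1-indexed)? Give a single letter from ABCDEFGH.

Char 1 ('D'): step: R->1, L=1; D->plug->C->R->H->L->E->refl->C->L'->F->R'->B->plug->B
Char 2 ('H'): step: R->2, L=1; H->plug->H->R->A->L->A->refl->G->L'->E->R'->A->plug->G
Char 3 ('G'): step: R->3, L=1; G->plug->A->R->F->L->C->refl->E->L'->H->R'->G->plug->A
Char 4 ('A'): step: R->4, L=1; A->plug->G->R->C->L->B->refl->D->L'->D->R'->D->plug->C
Char 5 ('G'): step: R->5, L=1; G->plug->A->R->H->L->E->refl->C->L'->F->R'->E->plug->E

E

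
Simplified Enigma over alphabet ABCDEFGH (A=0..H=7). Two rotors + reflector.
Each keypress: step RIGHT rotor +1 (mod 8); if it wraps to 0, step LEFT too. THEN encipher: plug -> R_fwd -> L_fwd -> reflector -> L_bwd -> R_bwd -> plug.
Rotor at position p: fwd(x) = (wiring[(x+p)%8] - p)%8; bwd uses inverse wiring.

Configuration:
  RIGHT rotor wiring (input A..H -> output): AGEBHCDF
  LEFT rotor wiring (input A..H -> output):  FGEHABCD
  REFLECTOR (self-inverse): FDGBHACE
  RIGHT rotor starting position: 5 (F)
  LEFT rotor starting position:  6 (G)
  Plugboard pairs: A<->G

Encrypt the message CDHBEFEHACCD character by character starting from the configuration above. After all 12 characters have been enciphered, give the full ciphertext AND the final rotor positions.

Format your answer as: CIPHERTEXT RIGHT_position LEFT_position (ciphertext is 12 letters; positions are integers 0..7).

Char 1 ('C'): step: R->6, L=6; C->plug->C->R->C->L->H->refl->E->L'->A->R'->D->plug->D
Char 2 ('D'): step: R->7, L=6; D->plug->D->R->F->L->B->refl->D->L'->H->R'->C->plug->C
Char 3 ('H'): step: R->0, L->7 (L advanced); H->plug->H->R->F->L->B->refl->D->L'->H->R'->E->plug->E
Char 4 ('B'): step: R->1, L=7; B->plug->B->R->D->L->F->refl->A->L'->E->R'->G->plug->A
Char 5 ('E'): step: R->2, L=7; E->plug->E->R->B->L->G->refl->C->L'->G->R'->G->plug->A
Char 6 ('F'): step: R->3, L=7; F->plug->F->R->F->L->B->refl->D->L'->H->R'->C->plug->C
Char 7 ('E'): step: R->4, L=7; E->plug->E->R->E->L->A->refl->F->L'->D->R'->A->plug->G
Char 8 ('H'): step: R->5, L=7; H->plug->H->R->C->L->H->refl->E->L'->A->R'->C->plug->C
Char 9 ('A'): step: R->6, L=7; A->plug->G->R->B->L->G->refl->C->L'->G->R'->E->plug->E
Char 10 ('C'): step: R->7, L=7; C->plug->C->R->H->L->D->refl->B->L'->F->R'->D->plug->D
Char 11 ('C'): step: R->0, L->0 (L advanced); C->plug->C->R->E->L->A->refl->F->L'->A->R'->A->plug->G
Char 12 ('D'): step: R->1, L=0; D->plug->D->R->G->L->C->refl->G->L'->B->R'->E->plug->E
Final: ciphertext=DCEAACGCEDGE, RIGHT=1, LEFT=0

Answer: DCEAACGCEDGE 1 0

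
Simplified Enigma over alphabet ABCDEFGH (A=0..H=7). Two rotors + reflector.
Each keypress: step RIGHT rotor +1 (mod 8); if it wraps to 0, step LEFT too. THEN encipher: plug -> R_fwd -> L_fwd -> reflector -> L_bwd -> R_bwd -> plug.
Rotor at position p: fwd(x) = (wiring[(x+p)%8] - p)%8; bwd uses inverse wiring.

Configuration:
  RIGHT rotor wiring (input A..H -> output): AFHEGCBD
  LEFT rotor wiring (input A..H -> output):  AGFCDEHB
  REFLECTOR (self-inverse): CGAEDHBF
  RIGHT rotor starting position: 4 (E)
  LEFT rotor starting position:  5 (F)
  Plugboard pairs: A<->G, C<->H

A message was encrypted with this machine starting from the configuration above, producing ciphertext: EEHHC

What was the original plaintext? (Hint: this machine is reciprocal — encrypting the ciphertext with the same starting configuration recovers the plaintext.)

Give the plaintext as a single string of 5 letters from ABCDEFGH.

Char 1 ('E'): step: R->5, L=5; E->plug->E->R->A->L->H->refl->F->L'->G->R'->C->plug->H
Char 2 ('E'): step: R->6, L=5; E->plug->E->R->B->L->C->refl->A->L'->F->R'->B->plug->B
Char 3 ('H'): step: R->7, L=5; H->plug->C->R->G->L->F->refl->H->L'->A->R'->D->plug->D
Char 4 ('H'): step: R->0, L->6 (L advanced); H->plug->C->R->H->L->G->refl->B->L'->A->R'->A->plug->G
Char 5 ('C'): step: R->1, L=6; C->plug->H->R->H->L->G->refl->B->L'->A->R'->F->plug->F

Answer: HBDGF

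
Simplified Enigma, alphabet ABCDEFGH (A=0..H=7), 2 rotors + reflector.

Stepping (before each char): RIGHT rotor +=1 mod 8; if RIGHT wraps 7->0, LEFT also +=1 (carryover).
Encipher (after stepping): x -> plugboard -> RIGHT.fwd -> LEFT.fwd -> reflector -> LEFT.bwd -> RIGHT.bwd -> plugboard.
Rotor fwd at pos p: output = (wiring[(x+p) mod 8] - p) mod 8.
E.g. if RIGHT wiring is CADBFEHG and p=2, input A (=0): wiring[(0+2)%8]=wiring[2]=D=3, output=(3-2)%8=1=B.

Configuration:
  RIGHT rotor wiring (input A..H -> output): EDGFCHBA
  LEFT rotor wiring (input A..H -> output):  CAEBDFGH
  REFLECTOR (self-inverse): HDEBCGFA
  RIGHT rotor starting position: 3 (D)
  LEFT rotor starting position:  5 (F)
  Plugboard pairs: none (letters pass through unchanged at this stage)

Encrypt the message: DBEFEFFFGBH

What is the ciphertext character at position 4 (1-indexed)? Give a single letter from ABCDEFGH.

Char 1 ('D'): step: R->4, L=5; D->plug->D->R->E->L->D->refl->B->L'->B->R'->H->plug->H
Char 2 ('B'): step: R->5, L=5; B->plug->B->R->E->L->D->refl->B->L'->B->R'->F->plug->F
Char 3 ('E'): step: R->6, L=5; E->plug->E->R->A->L->A->refl->H->L'->F->R'->D->plug->D
Char 4 ('F'): step: R->7, L=5; F->plug->F->R->D->L->F->refl->G->L'->H->R'->D->plug->D

D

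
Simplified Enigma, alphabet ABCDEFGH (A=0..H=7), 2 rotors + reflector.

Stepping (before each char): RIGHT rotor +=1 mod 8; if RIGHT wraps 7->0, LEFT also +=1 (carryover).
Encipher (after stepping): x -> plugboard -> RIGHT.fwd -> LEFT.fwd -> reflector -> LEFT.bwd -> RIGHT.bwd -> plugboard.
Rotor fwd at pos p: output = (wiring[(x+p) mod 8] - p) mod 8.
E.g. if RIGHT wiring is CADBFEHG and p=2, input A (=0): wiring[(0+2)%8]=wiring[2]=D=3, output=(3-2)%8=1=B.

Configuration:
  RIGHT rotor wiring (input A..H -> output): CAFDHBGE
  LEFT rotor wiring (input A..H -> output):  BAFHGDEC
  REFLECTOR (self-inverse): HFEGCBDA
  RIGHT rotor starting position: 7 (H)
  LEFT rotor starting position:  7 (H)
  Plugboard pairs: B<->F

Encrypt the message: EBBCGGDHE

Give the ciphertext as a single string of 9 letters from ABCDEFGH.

Char 1 ('E'): step: R->0, L->0 (L advanced); E->plug->E->R->H->L->C->refl->E->L'->G->R'->G->plug->G
Char 2 ('B'): step: R->1, L=0; B->plug->F->R->F->L->D->refl->G->L'->E->R'->B->plug->F
Char 3 ('B'): step: R->2, L=0; B->plug->F->R->C->L->F->refl->B->L'->A->R'->G->plug->G
Char 4 ('C'): step: R->3, L=0; C->plug->C->R->G->L->E->refl->C->L'->H->R'->F->plug->B
Char 5 ('G'): step: R->4, L=0; G->plug->G->R->B->L->A->refl->H->L'->D->R'->A->plug->A
Char 6 ('G'): step: R->5, L=0; G->plug->G->R->G->L->E->refl->C->L'->H->R'->C->plug->C
Char 7 ('D'): step: R->6, L=0; D->plug->D->R->C->L->F->refl->B->L'->A->R'->A->plug->A
Char 8 ('H'): step: R->7, L=0; H->plug->H->R->H->L->C->refl->E->L'->G->R'->D->plug->D
Char 9 ('E'): step: R->0, L->1 (L advanced); E->plug->E->R->H->L->A->refl->H->L'->A->R'->B->plug->F

Answer: GFGBACADF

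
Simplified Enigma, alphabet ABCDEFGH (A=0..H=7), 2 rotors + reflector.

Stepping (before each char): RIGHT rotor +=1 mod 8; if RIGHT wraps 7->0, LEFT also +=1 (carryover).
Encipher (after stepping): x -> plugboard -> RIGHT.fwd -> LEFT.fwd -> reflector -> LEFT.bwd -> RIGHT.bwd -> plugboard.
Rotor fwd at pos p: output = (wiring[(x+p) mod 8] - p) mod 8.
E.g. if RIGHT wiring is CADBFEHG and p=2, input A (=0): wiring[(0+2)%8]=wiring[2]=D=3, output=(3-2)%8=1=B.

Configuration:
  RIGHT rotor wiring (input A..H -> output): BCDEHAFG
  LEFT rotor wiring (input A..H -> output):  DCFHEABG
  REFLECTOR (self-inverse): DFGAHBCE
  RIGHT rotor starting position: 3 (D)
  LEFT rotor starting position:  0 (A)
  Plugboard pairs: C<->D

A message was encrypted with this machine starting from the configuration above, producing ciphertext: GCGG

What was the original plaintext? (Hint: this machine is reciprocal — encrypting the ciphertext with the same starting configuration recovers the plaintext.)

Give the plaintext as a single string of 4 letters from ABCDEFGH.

Char 1 ('G'): step: R->4, L=0; G->plug->G->R->H->L->G->refl->C->L'->B->R'->C->plug->D
Char 2 ('C'): step: R->5, L=0; C->plug->D->R->E->L->E->refl->H->L'->D->R'->A->plug->A
Char 3 ('G'): step: R->6, L=0; G->plug->G->R->B->L->C->refl->G->L'->H->R'->A->plug->A
Char 4 ('G'): step: R->7, L=0; G->plug->G->R->B->L->C->refl->G->L'->H->R'->A->plug->A

Answer: DAAA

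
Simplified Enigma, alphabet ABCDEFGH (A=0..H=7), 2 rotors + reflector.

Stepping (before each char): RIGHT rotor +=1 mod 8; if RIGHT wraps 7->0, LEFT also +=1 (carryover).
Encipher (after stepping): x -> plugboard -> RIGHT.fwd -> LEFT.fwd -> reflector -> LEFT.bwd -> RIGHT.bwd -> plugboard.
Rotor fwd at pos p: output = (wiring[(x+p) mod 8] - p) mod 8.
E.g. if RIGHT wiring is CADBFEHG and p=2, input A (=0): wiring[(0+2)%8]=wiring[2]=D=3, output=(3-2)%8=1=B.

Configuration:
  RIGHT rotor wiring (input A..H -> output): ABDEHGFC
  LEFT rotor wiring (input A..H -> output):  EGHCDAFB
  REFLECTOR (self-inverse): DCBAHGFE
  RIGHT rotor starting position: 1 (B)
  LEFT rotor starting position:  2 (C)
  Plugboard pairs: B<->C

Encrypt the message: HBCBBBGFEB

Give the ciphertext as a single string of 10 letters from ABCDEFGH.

Char 1 ('H'): step: R->2, L=2; H->plug->H->R->H->L->E->refl->H->L'->F->R'->C->plug->B
Char 2 ('B'): step: R->3, L=2; B->plug->C->R->D->L->G->refl->F->L'->A->R'->H->plug->H
Char 3 ('C'): step: R->4, L=2; C->plug->B->R->C->L->B->refl->C->L'->G->R'->D->plug->D
Char 4 ('B'): step: R->5, L=2; B->plug->C->R->F->L->H->refl->E->L'->H->R'->G->plug->G
Char 5 ('B'): step: R->6, L=2; B->plug->C->R->C->L->B->refl->C->L'->G->R'->F->plug->F
Char 6 ('B'): step: R->7, L=2; B->plug->C->R->C->L->B->refl->C->L'->G->R'->H->plug->H
Char 7 ('G'): step: R->0, L->3 (L advanced); G->plug->G->R->F->L->B->refl->C->L'->D->R'->C->plug->B
Char 8 ('F'): step: R->1, L=3; F->plug->F->R->E->L->G->refl->F->L'->C->R'->B->plug->C
Char 9 ('E'): step: R->2, L=3; E->plug->E->R->D->L->C->refl->B->L'->F->R'->C->plug->B
Char 10 ('B'): step: R->3, L=3; B->plug->C->R->D->L->C->refl->B->L'->F->R'->F->plug->F

Answer: BHDGFHBCBF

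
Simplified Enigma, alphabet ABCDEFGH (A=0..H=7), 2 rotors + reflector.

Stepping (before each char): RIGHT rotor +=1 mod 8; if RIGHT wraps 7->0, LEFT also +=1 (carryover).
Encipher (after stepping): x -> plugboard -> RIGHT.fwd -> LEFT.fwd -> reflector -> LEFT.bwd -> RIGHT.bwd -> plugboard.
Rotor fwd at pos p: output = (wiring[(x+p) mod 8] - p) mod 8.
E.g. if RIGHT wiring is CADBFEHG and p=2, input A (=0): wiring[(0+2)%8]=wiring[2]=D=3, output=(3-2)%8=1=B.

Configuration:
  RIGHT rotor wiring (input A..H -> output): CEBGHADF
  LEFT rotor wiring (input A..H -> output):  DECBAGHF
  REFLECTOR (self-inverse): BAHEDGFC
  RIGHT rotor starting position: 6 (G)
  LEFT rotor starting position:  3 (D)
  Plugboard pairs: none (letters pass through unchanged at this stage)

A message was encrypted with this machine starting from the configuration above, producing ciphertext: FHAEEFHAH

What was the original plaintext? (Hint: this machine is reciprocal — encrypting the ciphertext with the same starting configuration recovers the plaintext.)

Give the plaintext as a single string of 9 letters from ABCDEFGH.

Char 1 ('F'): step: R->7, L=3; F->plug->F->R->A->L->G->refl->F->L'->B->R'->G->plug->G
Char 2 ('H'): step: R->0, L->4 (L advanced); H->plug->H->R->F->L->A->refl->B->L'->D->R'->G->plug->G
Char 3 ('A'): step: R->1, L=4; A->plug->A->R->D->L->B->refl->A->L'->F->R'->C->plug->C
Char 4 ('E'): step: R->2, L=4; E->plug->E->R->B->L->C->refl->H->L'->E->R'->B->plug->B
Char 5 ('E'): step: R->3, L=4; E->plug->E->R->C->L->D->refl->E->L'->A->R'->D->plug->D
Char 6 ('F'): step: R->4, L=4; F->plug->F->R->A->L->E->refl->D->L'->C->R'->H->plug->H
Char 7 ('H'): step: R->5, L=4; H->plug->H->R->C->L->D->refl->E->L'->A->R'->C->plug->C
Char 8 ('A'): step: R->6, L=4; A->plug->A->R->F->L->A->refl->B->L'->D->R'->E->plug->E
Char 9 ('H'): step: R->7, L=4; H->plug->H->R->E->L->H->refl->C->L'->B->R'->G->plug->G

Answer: GGCBDHCEG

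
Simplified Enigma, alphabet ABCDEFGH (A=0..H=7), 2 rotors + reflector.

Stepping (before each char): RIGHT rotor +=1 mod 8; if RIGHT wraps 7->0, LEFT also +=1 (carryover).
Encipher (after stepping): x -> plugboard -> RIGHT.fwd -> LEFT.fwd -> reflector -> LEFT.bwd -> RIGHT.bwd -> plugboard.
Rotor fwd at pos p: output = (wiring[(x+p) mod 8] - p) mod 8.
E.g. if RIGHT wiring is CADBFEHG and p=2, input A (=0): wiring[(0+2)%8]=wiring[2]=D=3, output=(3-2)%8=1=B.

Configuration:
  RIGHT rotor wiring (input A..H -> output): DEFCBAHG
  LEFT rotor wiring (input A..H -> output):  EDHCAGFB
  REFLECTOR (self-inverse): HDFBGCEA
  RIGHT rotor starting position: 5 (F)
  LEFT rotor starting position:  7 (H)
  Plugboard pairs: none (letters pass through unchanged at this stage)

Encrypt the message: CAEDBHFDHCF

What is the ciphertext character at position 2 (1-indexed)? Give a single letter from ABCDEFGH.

Char 1 ('C'): step: R->6, L=7; C->plug->C->R->F->L->B->refl->D->L'->E->R'->F->plug->F
Char 2 ('A'): step: R->7, L=7; A->plug->A->R->H->L->G->refl->E->L'->C->R'->F->plug->F

F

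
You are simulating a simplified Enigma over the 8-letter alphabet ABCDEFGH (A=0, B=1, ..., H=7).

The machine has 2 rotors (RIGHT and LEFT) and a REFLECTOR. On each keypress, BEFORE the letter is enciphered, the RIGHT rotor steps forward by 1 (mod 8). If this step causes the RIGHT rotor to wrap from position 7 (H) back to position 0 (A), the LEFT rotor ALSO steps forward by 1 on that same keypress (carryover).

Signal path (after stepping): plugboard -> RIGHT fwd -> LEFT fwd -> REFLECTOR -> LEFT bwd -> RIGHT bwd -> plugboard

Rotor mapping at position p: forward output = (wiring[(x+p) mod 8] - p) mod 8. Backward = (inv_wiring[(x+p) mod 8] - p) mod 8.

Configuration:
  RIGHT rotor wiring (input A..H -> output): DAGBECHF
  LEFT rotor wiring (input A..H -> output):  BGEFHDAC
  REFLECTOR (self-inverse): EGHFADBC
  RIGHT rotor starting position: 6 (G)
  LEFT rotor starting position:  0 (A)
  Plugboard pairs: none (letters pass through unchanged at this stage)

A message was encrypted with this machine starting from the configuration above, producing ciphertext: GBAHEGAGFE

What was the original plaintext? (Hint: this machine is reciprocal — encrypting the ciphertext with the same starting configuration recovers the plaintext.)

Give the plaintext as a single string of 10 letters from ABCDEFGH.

Char 1 ('G'): step: R->7, L=0; G->plug->G->R->D->L->F->refl->D->L'->F->R'->F->plug->F
Char 2 ('B'): step: R->0, L->1 (L advanced); B->plug->B->R->A->L->F->refl->D->L'->B->R'->D->plug->D
Char 3 ('A'): step: R->1, L=1; A->plug->A->R->H->L->A->refl->E->L'->C->R'->H->plug->H
Char 4 ('H'): step: R->2, L=1; H->plug->H->R->G->L->B->refl->G->L'->D->R'->F->plug->F
Char 5 ('E'): step: R->3, L=1; E->plug->E->R->C->L->E->refl->A->L'->H->R'->C->plug->C
Char 6 ('G'): step: R->4, L=1; G->plug->G->R->C->L->E->refl->A->L'->H->R'->E->plug->E
Char 7 ('A'): step: R->5, L=1; A->plug->A->R->F->L->H->refl->C->L'->E->R'->G->plug->G
Char 8 ('G'): step: R->6, L=1; G->plug->G->R->G->L->B->refl->G->L'->D->R'->F->plug->F
Char 9 ('F'): step: R->7, L=1; F->plug->F->R->F->L->H->refl->C->L'->E->R'->B->plug->B
Char 10 ('E'): step: R->0, L->2 (L advanced); E->plug->E->R->E->L->G->refl->B->L'->D->R'->A->plug->A

Answer: FDHFCEGFBA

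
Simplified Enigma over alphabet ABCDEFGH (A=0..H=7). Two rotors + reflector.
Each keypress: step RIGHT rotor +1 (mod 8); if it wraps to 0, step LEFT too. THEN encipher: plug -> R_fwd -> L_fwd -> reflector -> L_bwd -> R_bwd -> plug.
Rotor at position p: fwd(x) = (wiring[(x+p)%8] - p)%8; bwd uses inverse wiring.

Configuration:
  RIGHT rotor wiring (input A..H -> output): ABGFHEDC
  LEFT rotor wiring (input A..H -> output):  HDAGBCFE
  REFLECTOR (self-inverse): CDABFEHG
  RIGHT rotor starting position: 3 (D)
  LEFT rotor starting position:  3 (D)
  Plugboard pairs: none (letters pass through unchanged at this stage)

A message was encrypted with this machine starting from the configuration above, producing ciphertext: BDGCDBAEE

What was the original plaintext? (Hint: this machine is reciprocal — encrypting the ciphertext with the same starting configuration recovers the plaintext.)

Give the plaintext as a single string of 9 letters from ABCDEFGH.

Answer: EBCBBGDHG

Derivation:
Char 1 ('B'): step: R->4, L=3; B->plug->B->R->A->L->D->refl->B->L'->E->R'->E->plug->E
Char 2 ('D'): step: R->5, L=3; D->plug->D->R->D->L->C->refl->A->L'->G->R'->B->plug->B
Char 3 ('G'): step: R->6, L=3; G->plug->G->R->B->L->G->refl->H->L'->C->R'->C->plug->C
Char 4 ('C'): step: R->7, L=3; C->plug->C->R->C->L->H->refl->G->L'->B->R'->B->plug->B
Char 5 ('D'): step: R->0, L->4 (L advanced); D->plug->D->R->F->L->H->refl->G->L'->B->R'->B->plug->B
Char 6 ('B'): step: R->1, L=4; B->plug->B->R->F->L->H->refl->G->L'->B->R'->G->plug->G
Char 7 ('A'): step: R->2, L=4; A->plug->A->R->E->L->D->refl->B->L'->C->R'->D->plug->D
Char 8 ('E'): step: R->3, L=4; E->plug->E->R->H->L->C->refl->A->L'->D->R'->H->plug->H
Char 9 ('E'): step: R->4, L=4; E->plug->E->R->E->L->D->refl->B->L'->C->R'->G->plug->G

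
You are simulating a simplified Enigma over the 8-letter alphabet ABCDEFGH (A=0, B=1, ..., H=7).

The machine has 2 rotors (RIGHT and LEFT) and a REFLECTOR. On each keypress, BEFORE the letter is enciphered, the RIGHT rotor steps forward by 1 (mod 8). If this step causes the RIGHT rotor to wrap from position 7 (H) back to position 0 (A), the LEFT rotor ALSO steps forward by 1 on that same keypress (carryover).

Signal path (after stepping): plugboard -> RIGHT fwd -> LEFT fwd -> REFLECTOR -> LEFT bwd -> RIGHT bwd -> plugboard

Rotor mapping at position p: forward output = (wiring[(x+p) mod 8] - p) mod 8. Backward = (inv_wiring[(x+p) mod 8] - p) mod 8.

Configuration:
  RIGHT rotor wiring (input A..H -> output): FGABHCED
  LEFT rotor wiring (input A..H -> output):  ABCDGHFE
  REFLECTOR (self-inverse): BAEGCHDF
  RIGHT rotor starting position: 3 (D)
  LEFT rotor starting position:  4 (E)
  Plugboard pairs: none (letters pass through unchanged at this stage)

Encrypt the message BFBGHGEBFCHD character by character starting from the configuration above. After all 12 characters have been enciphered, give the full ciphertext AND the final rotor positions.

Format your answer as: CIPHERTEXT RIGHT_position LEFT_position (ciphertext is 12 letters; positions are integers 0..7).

Char 1 ('B'): step: R->4, L=4; B->plug->B->R->G->L->G->refl->D->L'->B->R'->E->plug->E
Char 2 ('F'): step: R->5, L=4; F->plug->F->R->D->L->A->refl->B->L'->C->R'->H->plug->H
Char 3 ('B'): step: R->6, L=4; B->plug->B->R->F->L->F->refl->H->L'->H->R'->C->plug->C
Char 4 ('G'): step: R->7, L=4; G->plug->G->R->D->L->A->refl->B->L'->C->R'->E->plug->E
Char 5 ('H'): step: R->0, L->5 (L advanced); H->plug->H->R->D->L->D->refl->G->L'->G->R'->B->plug->B
Char 6 ('G'): step: R->1, L=5; G->plug->G->R->C->L->H->refl->F->L'->F->R'->A->plug->A
Char 7 ('E'): step: R->2, L=5; E->plug->E->R->C->L->H->refl->F->L'->F->R'->C->plug->C
Char 8 ('B'): step: R->3, L=5; B->plug->B->R->E->L->E->refl->C->L'->A->R'->E->plug->E
Char 9 ('F'): step: R->4, L=5; F->plug->F->R->C->L->H->refl->F->L'->F->R'->H->plug->H
Char 10 ('C'): step: R->5, L=5; C->plug->C->R->G->L->G->refl->D->L'->D->R'->F->plug->F
Char 11 ('H'): step: R->6, L=5; H->plug->H->R->E->L->E->refl->C->L'->A->R'->D->plug->D
Char 12 ('D'): step: R->7, L=5; D->plug->D->R->B->L->A->refl->B->L'->H->R'->C->plug->C
Final: ciphertext=EHCEBACEHFDC, RIGHT=7, LEFT=5

Answer: EHCEBACEHFDC 7 5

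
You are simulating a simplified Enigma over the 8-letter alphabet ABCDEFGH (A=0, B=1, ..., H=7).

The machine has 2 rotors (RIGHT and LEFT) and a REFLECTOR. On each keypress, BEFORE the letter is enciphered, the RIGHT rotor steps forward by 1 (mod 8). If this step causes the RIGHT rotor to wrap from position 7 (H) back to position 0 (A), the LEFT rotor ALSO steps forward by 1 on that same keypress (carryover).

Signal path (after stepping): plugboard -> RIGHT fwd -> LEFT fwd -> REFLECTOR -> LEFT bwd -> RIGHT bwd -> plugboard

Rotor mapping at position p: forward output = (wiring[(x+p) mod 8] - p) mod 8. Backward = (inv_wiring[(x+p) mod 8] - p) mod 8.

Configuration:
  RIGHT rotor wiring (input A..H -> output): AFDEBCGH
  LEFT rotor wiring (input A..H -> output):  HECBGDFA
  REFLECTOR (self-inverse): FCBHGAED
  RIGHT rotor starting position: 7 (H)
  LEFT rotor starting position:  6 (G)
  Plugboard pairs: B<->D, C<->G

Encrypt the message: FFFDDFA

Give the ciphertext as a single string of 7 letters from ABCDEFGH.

Answer: EGHGCCH

Derivation:
Char 1 ('F'): step: R->0, L->7 (L advanced); F->plug->F->R->C->L->F->refl->A->L'->B->R'->E->plug->E
Char 2 ('F'): step: R->1, L=7; F->plug->F->R->F->L->H->refl->D->L'->D->R'->C->plug->G
Char 3 ('F'): step: R->2, L=7; F->plug->F->R->F->L->H->refl->D->L'->D->R'->H->plug->H
Char 4 ('D'): step: R->3, L=7; D->plug->B->R->G->L->E->refl->G->L'->H->R'->C->plug->G
Char 5 ('D'): step: R->4, L=7; D->plug->B->R->G->L->E->refl->G->L'->H->R'->G->plug->C
Char 6 ('F'): step: R->5, L=7; F->plug->F->R->G->L->E->refl->G->L'->H->R'->G->plug->C
Char 7 ('A'): step: R->6, L=7; A->plug->A->R->A->L->B->refl->C->L'->E->R'->H->plug->H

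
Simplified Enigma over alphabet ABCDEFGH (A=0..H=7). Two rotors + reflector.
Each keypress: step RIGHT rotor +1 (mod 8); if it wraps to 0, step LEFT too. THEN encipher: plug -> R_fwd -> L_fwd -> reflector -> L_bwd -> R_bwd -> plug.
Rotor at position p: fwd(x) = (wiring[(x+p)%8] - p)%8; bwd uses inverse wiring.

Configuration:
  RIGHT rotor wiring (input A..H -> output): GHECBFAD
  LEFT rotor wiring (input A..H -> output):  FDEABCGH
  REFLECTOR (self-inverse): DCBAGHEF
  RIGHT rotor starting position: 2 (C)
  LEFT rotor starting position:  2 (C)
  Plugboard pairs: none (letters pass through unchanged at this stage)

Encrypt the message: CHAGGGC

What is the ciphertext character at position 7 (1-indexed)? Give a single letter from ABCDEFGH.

Char 1 ('C'): step: R->3, L=2; C->plug->C->R->C->L->H->refl->F->L'->F->R'->D->plug->D
Char 2 ('H'): step: R->4, L=2; H->plug->H->R->G->L->D->refl->A->L'->D->R'->F->plug->F
Char 3 ('A'): step: R->5, L=2; A->plug->A->R->A->L->C->refl->B->L'->H->R'->F->plug->F
Char 4 ('G'): step: R->6, L=2; G->plug->G->R->D->L->A->refl->D->L'->G->R'->E->plug->E
Char 5 ('G'): step: R->7, L=2; G->plug->G->R->G->L->D->refl->A->L'->D->R'->E->plug->E
Char 6 ('G'): step: R->0, L->3 (L advanced); G->plug->G->R->A->L->F->refl->H->L'->C->R'->D->plug->D
Char 7 ('C'): step: R->1, L=3; C->plug->C->R->B->L->G->refl->E->L'->E->R'->E->plug->E

E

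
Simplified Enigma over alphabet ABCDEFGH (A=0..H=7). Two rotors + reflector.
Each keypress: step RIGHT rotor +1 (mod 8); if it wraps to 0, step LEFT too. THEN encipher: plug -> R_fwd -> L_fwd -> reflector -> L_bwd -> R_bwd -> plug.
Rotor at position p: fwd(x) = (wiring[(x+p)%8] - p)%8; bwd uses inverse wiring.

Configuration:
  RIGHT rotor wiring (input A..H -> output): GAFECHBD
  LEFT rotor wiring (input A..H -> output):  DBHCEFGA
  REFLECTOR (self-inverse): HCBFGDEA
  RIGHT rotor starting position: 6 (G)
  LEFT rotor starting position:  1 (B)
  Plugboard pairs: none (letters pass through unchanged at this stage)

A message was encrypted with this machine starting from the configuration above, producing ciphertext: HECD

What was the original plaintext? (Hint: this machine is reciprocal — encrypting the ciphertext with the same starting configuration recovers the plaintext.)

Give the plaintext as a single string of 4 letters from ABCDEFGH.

Char 1 ('H'): step: R->7, L=1; H->plug->H->R->C->L->B->refl->C->L'->H->R'->B->plug->B
Char 2 ('E'): step: R->0, L->2 (L advanced); E->plug->E->R->C->L->C->refl->B->L'->G->R'->A->plug->A
Char 3 ('C'): step: R->1, L=2; C->plug->C->R->D->L->D->refl->F->L'->A->R'->F->plug->F
Char 4 ('D'): step: R->2, L=2; D->plug->D->R->F->L->G->refl->E->L'->E->R'->G->plug->G

Answer: BAFG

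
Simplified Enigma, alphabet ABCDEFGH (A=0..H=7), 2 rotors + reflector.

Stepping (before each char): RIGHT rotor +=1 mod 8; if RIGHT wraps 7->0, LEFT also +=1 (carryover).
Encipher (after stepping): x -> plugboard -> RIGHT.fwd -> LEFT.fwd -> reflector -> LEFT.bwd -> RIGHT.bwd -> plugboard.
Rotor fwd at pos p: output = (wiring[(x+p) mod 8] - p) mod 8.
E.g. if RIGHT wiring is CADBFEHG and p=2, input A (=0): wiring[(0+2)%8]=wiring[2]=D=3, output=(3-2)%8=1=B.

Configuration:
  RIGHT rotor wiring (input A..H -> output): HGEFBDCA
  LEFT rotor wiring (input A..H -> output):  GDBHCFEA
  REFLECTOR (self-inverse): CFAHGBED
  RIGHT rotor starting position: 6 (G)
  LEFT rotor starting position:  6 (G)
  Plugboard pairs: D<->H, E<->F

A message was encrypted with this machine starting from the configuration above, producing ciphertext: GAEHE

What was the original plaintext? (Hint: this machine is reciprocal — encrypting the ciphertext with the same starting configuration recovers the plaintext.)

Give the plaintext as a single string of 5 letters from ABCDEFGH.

Char 1 ('G'): step: R->7, L=6; G->plug->G->R->E->L->D->refl->H->L'->H->R'->C->plug->C
Char 2 ('A'): step: R->0, L->7 (L advanced); A->plug->A->R->H->L->F->refl->B->L'->A->R'->H->plug->D
Char 3 ('E'): step: R->1, L=7; E->plug->F->R->B->L->H->refl->D->L'->F->R'->A->plug->A
Char 4 ('H'): step: R->2, L=7; H->plug->D->R->B->L->H->refl->D->L'->F->R'->G->plug->G
Char 5 ('E'): step: R->3, L=7; E->plug->F->R->E->L->A->refl->C->L'->D->R'->G->plug->G

Answer: CDAGG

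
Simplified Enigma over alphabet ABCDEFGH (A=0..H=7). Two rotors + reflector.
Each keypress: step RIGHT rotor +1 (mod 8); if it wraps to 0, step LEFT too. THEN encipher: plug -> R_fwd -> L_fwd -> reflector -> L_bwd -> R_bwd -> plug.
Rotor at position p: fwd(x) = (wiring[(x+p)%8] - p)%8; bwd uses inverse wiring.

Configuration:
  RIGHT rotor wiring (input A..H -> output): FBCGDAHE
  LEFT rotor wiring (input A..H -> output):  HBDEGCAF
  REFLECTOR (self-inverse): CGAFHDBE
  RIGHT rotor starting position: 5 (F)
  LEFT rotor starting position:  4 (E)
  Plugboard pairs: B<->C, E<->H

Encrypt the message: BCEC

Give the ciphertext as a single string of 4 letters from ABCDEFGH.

Char 1 ('B'): step: R->6, L=4; B->plug->C->R->H->L->A->refl->C->L'->A->R'->F->plug->F
Char 2 ('C'): step: R->7, L=4; C->plug->B->R->G->L->H->refl->E->L'->C->R'->C->plug->B
Char 3 ('E'): step: R->0, L->5 (L advanced); E->plug->H->R->E->L->E->refl->H->L'->G->R'->D->plug->D
Char 4 ('C'): step: R->1, L=5; C->plug->B->R->B->L->D->refl->F->L'->A->R'->A->plug->A

Answer: FBDA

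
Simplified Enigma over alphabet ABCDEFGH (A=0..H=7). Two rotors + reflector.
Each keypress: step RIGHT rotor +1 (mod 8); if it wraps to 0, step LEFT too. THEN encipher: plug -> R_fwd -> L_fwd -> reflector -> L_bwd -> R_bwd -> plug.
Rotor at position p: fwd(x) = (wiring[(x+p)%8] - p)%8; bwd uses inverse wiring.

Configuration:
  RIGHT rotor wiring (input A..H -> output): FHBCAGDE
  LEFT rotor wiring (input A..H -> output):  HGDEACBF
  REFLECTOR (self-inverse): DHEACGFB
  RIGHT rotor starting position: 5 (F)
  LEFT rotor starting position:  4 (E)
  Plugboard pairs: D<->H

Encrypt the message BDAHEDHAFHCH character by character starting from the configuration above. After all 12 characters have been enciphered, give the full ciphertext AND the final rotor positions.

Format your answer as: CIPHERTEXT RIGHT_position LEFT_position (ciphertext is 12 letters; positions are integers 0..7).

Char 1 ('B'): step: R->6, L=4; B->plug->B->R->G->L->H->refl->B->L'->D->R'->E->plug->E
Char 2 ('D'): step: R->7, L=4; D->plug->H->R->E->L->D->refl->A->L'->H->R'->G->plug->G
Char 3 ('A'): step: R->0, L->5 (L advanced); A->plug->A->R->F->L->G->refl->F->L'->A->R'->E->plug->E
Char 4 ('H'): step: R->1, L=5; H->plug->D->R->H->L->D->refl->A->L'->C->R'->F->plug->F
Char 5 ('E'): step: R->2, L=5; E->plug->E->R->B->L->E->refl->C->L'->D->R'->G->plug->G
Char 6 ('D'): step: R->3, L=5; D->plug->H->R->G->L->H->refl->B->L'->E->R'->G->plug->G
Char 7 ('H'): step: R->4, L=5; H->plug->D->R->A->L->F->refl->G->L'->F->R'->G->plug->G
Char 8 ('A'): step: R->5, L=5; A->plug->A->R->B->L->E->refl->C->L'->D->R'->H->plug->D
Char 9 ('F'): step: R->6, L=5; F->plug->F->R->E->L->B->refl->H->L'->G->R'->B->plug->B
Char 10 ('H'): step: R->7, L=5; H->plug->D->R->C->L->A->refl->D->L'->H->R'->G->plug->G
Char 11 ('C'): step: R->0, L->6 (L advanced); C->plug->C->R->B->L->H->refl->B->L'->C->R'->D->plug->H
Char 12 ('H'): step: R->1, L=6; H->plug->D->R->H->L->E->refl->C->L'->G->R'->A->plug->A
Final: ciphertext=EGEFGGGDBGHA, RIGHT=1, LEFT=6

Answer: EGEFGGGDBGHA 1 6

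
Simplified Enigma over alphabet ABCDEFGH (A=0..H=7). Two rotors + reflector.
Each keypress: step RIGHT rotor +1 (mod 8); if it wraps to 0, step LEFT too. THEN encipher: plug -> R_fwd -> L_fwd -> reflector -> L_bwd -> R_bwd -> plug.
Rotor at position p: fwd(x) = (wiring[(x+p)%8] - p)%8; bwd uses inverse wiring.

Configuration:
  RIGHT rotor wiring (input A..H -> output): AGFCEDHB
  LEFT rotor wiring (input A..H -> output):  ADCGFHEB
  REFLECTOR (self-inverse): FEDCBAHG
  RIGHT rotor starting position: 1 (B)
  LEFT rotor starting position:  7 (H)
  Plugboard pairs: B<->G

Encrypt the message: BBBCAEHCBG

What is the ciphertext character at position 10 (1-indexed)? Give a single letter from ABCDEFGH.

Char 1 ('B'): step: R->2, L=7; B->plug->G->R->G->L->A->refl->F->L'->H->R'->F->plug->F
Char 2 ('B'): step: R->3, L=7; B->plug->G->R->D->L->D->refl->C->L'->A->R'->C->plug->C
Char 3 ('B'): step: R->4, L=7; B->plug->G->R->B->L->B->refl->E->L'->C->R'->F->plug->F
Char 4 ('C'): step: R->5, L=7; C->plug->C->R->E->L->H->refl->G->L'->F->R'->G->plug->B
Char 5 ('A'): step: R->6, L=7; A->plug->A->R->B->L->B->refl->E->L'->C->R'->C->plug->C
Char 6 ('E'): step: R->7, L=7; E->plug->E->R->D->L->D->refl->C->L'->A->R'->H->plug->H
Char 7 ('H'): step: R->0, L->0 (L advanced); H->plug->H->R->B->L->D->refl->C->L'->C->R'->D->plug->D
Char 8 ('C'): step: R->1, L=0; C->plug->C->R->B->L->D->refl->C->L'->C->R'->E->plug->E
Char 9 ('B'): step: R->2, L=0; B->plug->G->R->G->L->E->refl->B->L'->H->R'->F->plug->F
Char 10 ('G'): step: R->3, L=0; G->plug->B->R->B->L->D->refl->C->L'->C->R'->H->plug->H

H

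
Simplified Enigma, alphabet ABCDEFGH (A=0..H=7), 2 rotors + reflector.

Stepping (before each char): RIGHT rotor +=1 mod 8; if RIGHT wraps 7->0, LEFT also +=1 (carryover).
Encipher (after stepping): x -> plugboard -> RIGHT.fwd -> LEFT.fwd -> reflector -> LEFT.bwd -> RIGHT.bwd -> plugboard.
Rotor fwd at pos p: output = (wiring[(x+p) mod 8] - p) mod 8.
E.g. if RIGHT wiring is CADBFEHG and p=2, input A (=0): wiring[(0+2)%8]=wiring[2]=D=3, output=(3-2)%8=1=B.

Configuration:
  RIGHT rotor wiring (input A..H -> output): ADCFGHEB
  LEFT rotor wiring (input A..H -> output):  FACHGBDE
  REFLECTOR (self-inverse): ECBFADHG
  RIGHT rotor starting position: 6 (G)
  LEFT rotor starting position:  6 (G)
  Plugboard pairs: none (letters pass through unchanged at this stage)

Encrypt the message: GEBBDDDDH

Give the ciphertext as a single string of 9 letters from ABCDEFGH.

Answer: FCDAFHGHB

Derivation:
Char 1 ('G'): step: R->7, L=6; G->plug->G->R->A->L->F->refl->D->L'->H->R'->F->plug->F
Char 2 ('E'): step: R->0, L->7 (L advanced); E->plug->E->R->G->L->C->refl->B->L'->C->R'->C->plug->C
Char 3 ('B'): step: R->1, L=7; B->plug->B->R->B->L->G->refl->H->L'->F->R'->D->plug->D
Char 4 ('B'): step: R->2, L=7; B->plug->B->R->D->L->D->refl->F->L'->A->R'->A->plug->A
Char 5 ('D'): step: R->3, L=7; D->plug->D->R->B->L->G->refl->H->L'->F->R'->F->plug->F
Char 6 ('D'): step: R->4, L=7; D->plug->D->R->F->L->H->refl->G->L'->B->R'->H->plug->H
Char 7 ('D'): step: R->5, L=7; D->plug->D->R->D->L->D->refl->F->L'->A->R'->G->plug->G
Char 8 ('D'): step: R->6, L=7; D->plug->D->R->F->L->H->refl->G->L'->B->R'->H->plug->H
Char 9 ('H'): step: R->7, L=7; H->plug->H->R->F->L->H->refl->G->L'->B->R'->B->plug->B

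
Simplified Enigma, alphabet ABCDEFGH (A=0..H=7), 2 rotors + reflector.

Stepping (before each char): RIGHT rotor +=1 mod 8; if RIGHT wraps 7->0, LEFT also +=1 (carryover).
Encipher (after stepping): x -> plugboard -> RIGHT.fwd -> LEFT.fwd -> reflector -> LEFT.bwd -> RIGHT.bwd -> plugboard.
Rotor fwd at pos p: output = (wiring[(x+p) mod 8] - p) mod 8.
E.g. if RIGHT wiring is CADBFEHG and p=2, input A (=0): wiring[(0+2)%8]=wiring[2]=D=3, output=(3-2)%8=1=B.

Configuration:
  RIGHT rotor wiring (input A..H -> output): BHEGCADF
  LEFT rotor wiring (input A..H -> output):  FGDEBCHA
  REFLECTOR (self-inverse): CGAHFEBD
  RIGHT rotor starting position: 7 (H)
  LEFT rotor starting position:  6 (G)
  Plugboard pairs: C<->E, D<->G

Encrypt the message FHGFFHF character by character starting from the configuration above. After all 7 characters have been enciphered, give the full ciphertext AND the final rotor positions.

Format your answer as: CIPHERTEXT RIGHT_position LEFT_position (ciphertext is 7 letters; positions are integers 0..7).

Answer: AGACBFG 6 7

Derivation:
Char 1 ('F'): step: R->0, L->7 (L advanced); F->plug->F->R->A->L->B->refl->G->L'->B->R'->A->plug->A
Char 2 ('H'): step: R->1, L=7; H->plug->H->R->A->L->B->refl->G->L'->B->R'->D->plug->G
Char 3 ('G'): step: R->2, L=7; G->plug->D->R->G->L->D->refl->H->L'->C->R'->A->plug->A
Char 4 ('F'): step: R->3, L=7; F->plug->F->R->G->L->D->refl->H->L'->C->R'->E->plug->C
Char 5 ('F'): step: R->4, L=7; F->plug->F->R->D->L->E->refl->F->L'->E->R'->B->plug->B
Char 6 ('H'): step: R->5, L=7; H->plug->H->R->F->L->C->refl->A->L'->H->R'->F->plug->F
Char 7 ('F'): step: R->6, L=7; F->plug->F->R->A->L->B->refl->G->L'->B->R'->D->plug->G
Final: ciphertext=AGACBFG, RIGHT=6, LEFT=7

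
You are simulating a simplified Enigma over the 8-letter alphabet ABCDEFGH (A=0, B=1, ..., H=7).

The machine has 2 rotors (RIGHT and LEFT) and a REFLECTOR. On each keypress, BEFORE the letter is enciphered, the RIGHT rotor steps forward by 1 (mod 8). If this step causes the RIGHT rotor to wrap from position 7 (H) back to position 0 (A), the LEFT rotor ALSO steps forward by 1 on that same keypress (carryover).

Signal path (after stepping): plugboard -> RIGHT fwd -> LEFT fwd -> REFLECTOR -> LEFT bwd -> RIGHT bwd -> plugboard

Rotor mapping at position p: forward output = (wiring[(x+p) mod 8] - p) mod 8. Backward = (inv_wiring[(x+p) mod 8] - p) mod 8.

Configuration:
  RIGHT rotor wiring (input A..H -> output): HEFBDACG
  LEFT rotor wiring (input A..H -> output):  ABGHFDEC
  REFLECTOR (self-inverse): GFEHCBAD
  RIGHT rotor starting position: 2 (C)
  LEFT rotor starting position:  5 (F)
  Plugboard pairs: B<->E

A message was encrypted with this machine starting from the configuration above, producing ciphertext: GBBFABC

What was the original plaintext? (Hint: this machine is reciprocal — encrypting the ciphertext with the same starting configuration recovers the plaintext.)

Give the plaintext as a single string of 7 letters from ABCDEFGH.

Char 1 ('G'): step: R->3, L=5; G->plug->G->R->B->L->H->refl->D->L'->D->R'->E->plug->B
Char 2 ('B'): step: R->4, L=5; B->plug->E->R->D->L->D->refl->H->L'->B->R'->G->plug->G
Char 3 ('B'): step: R->5, L=5; B->plug->E->R->H->L->A->refl->G->L'->A->R'->F->plug->F
Char 4 ('F'): step: R->6, L=5; F->plug->F->R->D->L->D->refl->H->L'->B->R'->C->plug->C
Char 5 ('A'): step: R->7, L=5; A->plug->A->R->H->L->A->refl->G->L'->A->R'->B->plug->E
Char 6 ('B'): step: R->0, L->6 (L advanced); B->plug->E->R->D->L->D->refl->H->L'->G->R'->H->plug->H
Char 7 ('C'): step: R->1, L=6; C->plug->C->R->A->L->G->refl->A->L'->E->R'->B->plug->E

Answer: BGFCEHE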